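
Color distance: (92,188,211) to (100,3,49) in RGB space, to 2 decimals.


d = √[(R₁-R₂)² + (G₁-G₂)² + (B₁-B₂)²]
d = √[(92-100)² + (188-3)² + (211-49)²]
d = √[64 + 34225 + 26244]
d = √60533
d ≈ 246.03


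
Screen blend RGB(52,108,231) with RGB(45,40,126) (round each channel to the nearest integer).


Screen: C = 255 - (255-A)×(255-B)/255, rounded to nearest integer
R: 255 - (255-52)×(255-45)/255 = 255 - 42630/255 ≈ 255 - 167.176 = 87.824 → 88
G: 255 - (255-108)×(255-40)/255 = 255 - 31605/255 ≈ 255 - 123.941 = 131.059 → 131
B: 255 - (255-231)×(255-126)/255 = 255 - 3096/255 ≈ 255 - 12.141 = 242.859 → 243
= RGB(88, 131, 243)


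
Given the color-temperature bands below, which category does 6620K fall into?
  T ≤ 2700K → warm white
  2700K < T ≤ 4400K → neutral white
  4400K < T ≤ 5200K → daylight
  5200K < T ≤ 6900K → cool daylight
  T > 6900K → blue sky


Temperature: 6620K
5200K < 6620K ≤ 6900K → cool daylight
Classification: cool daylight


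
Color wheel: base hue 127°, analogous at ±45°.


Base hue: 127°
Left analog: (127 - 45) mod 360 = 82°
Right analog: (127 + 45) mod 360 = 172°
Analogous hues = 82° and 172°


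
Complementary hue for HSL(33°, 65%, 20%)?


Complement = opposite side of color wheel = hue + 180°
H' = (33 + 180) mod 360 = 213°
S and L unchanged.
= HSL(213°, 65%, 20%)


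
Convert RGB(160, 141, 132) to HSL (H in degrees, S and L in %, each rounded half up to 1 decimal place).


Normalize: R'=160/255≈0.6275, G'=141/255≈0.5529, B'=132/255≈0.5176
Max=160/255, Min=132/255, Δ=Max-Min=28/255
L = (Max+Min)/2 = (160+132)/510 = 292/510 = 0.57254… → L = 57.3%
L > 0.5 → S = Δ/(2-Max-Min) = 28/(510-160-132) = 28/218 = 0.12844… → S = 12.8%
(the 1/255 factors cancel in S and H, so raw channel differences can be used)
Max is R' → H = 60 × (((G-B)/Δ) mod 6) = 60 × (((141-132)/28) mod 6)
  9/28 = 0.3214…
  H = 60 × 0.3214… = 19.285…° → H = 19.3°
= HSL(19.3°, 12.8%, 57.3%)


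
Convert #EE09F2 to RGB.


EE → 238 (R)
09 → 9 (G)
F2 → 242 (B)
= RGB(238, 9, 242)


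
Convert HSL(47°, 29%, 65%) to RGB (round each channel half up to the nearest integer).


H=47°, S=0.29, L=0.65
C = (1-|2L-1|)×S = (1-|0.30|)×0.29 = 0.203
H' = H/60 = 47/60 ≈ 0.7833; X = C×(1-|H' mod 2 - 1|) ≈ 0.1590
m = L - C/2 = 0.65 - 0.1015 = 0.5485
Sector ⌊H'⌋ = 0 → (R',G',B') = (0.203, ≈0.1590, 0.0)
RGB = ((R'+m)×255, (G'+m)×255, (B'+m)×255) = (191.6325, 180.41675, 139.8675)
Round half up → RGB(192, 180, 140)


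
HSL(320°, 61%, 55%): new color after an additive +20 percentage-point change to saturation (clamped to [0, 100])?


Original S = 61%
Adjustment = +20 percentage points
New S = 61 + (20) = 81
Clamp to [0, 100] → 81
= HSL(320°, 81%, 55%)


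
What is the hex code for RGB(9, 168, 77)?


R = 9 → 09 (hex)
G = 168 → A8 (hex)
B = 77 → 4D (hex)
Hex = #09A84D


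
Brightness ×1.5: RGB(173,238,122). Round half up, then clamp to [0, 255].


Multiply each channel by 1.5, round half up, clamp to [0, 255]
R: 173×1.5 = 259.5 → round → 260 → clamp → 255
G: 238×1.5 = 357 → clamp → 255
B: 122×1.5 = 183
= RGB(255, 255, 183)


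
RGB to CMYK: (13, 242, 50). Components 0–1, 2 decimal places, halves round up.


R'=13/255≈0.0510, G'=242/255≈0.9490, B'=50/255≈0.1961
K = 1 - max(R',G',B') = 1 - 242/255 = 13/255 = 0.05098… → 0.05
(1-R'-K)/(1-K) simplifies to (max-R)/max with max = 242:
C = (242-13)/242 = 229/242 = 0.94628… → 0.95
M = (242-242)/242 = 0/242 = 0 → 0.00
Y = (242-50)/242 = 192/242 = 0.79338… → 0.79
= CMYK(0.95, 0.00, 0.79, 0.05)


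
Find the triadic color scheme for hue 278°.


Triadic: equally spaced at 120° intervals
H1 = 278°
H2 = (278 + 120) mod 360 = 38°
H3 = (278 + 240) mod 360 = 158°
Triadic = 278°, 38°, 158°


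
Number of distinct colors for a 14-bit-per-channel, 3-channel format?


Total bits = 14 bits/channel × 3 channels = 42 bits
Distinct colors = 2^42
= 4,398,046,511,104 colors


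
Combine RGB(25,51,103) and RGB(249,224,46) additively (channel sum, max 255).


Additive: each channel = min(255, C₁+C₂)
R: 25+249 = 274 → 255
G: 51+224 = 275 → 255
B: 103+46 = 149 → 149
= RGB(255, 255, 149)


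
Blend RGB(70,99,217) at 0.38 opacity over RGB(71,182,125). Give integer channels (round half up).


C = α×F + (1-α)×B, with 1-α = 0.62
R: 0.38×70 + 0.62×71 = 26.60 + 44.02 = 70.62 → 71
G: 0.38×99 + 0.62×182 = 37.62 + 112.84 = 150.46 → 150
B: 0.38×217 + 0.62×125 = 82.46 + 77.50 = 159.96 → 160
= RGB(71, 150, 160)


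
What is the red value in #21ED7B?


Color: #21ED7B
R = 21 = 33
G = ED = 237
B = 7B = 123
Red = 33


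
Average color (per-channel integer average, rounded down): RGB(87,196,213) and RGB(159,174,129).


Midpoint: each channel = ⌊(C₁+C₂)/2⌋
R: ⌊(87+159)/2⌋ = 123
G: ⌊(196+174)/2⌋ = 185
B: ⌊(213+129)/2⌋ = 171
= RGB(123, 185, 171)


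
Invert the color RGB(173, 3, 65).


Invert: (255-R, 255-G, 255-B)
R: 255-173 = 82
G: 255-3 = 252
B: 255-65 = 190
= RGB(82, 252, 190)


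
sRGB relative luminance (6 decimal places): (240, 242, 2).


Linearize each channel (sRGB transfer function): c = v/255; c_lin = c/12.92 if c ≤ 0.04045, else ((c+0.055)/1.055)^2.4
  R: 240/255 ≈ 0.941176 > 0.04045 → ((0.941176+0.055)/1.055)^2.4 ≈ 0.871367
  G: 242/255 ≈ 0.949020 > 0.04045 → ((0.949020+0.055)/1.055)^2.4 ≈ 0.887923
  B: 2/255 ≈ 0.007843 ≤ 0.04045 → 0.007843/12.92 ≈ 0.000607
R_lin = 0.871367, G_lin = 0.887923, B_lin = 0.000607
L = 0.2126×R + 0.7152×G + 0.0722×B
L = 0.2126×0.871367 + 0.7152×0.887923 + 0.0722×0.000607
L ≈ 0.820339


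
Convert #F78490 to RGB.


F7 → 247 (R)
84 → 132 (G)
90 → 144 (B)
= RGB(247, 132, 144)


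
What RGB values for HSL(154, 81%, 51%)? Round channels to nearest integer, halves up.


H=154°, S=0.81, L=0.51
C = (1-|2L-1|)×S = (1-|0.02|)×0.81 = 0.7938
H' = H/60 = 154/60 ≈ 2.5667; X = C×(1-|H' mod 2 - 1|) = 0.44982
m = L - C/2 = 0.51 - 0.3969 = 0.1131
Sector ⌊H'⌋ = 2 → (R',G',B') = (0.0, 0.7938, 0.44982)
RGB = ((R'+m)×255, (G'+m)×255, (B'+m)×255) = (28.8405, 231.2595, 143.5446)
Round half up → RGB(29, 231, 144)


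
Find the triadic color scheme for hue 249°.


Triadic: equally spaced at 120° intervals
H1 = 249°
H2 = (249 + 120) mod 360 = 9°
H3 = (249 + 240) mod 360 = 129°
Triadic = 249°, 9°, 129°


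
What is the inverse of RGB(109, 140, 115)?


Invert: (255-R, 255-G, 255-B)
R: 255-109 = 146
G: 255-140 = 115
B: 255-115 = 140
= RGB(146, 115, 140)


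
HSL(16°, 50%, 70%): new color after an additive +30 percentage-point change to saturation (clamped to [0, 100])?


Original S = 50%
Adjustment = +30 percentage points
New S = 50 + (30) = 80
Clamp to [0, 100] → 80
= HSL(16°, 80%, 70%)


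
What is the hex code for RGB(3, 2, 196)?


R = 3 → 03 (hex)
G = 2 → 02 (hex)
B = 196 → C4 (hex)
Hex = #0302C4


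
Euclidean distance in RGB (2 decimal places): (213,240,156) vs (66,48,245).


d = √[(R₁-R₂)² + (G₁-G₂)² + (B₁-B₂)²]
d = √[(213-66)² + (240-48)² + (156-245)²]
d = √[21609 + 36864 + 7921]
d = √66394
d ≈ 257.67


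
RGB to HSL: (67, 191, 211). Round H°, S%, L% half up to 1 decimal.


Normalize: R'=67/255≈0.2627, G'=191/255≈0.7490, B'=211/255≈0.8275
Max=211/255, Min=67/255, Δ=Max-Min=144/255
L = (Max+Min)/2 = (211+67)/510 = 278/510 = 0.54509… → L = 54.5%
L > 0.5 → S = Δ/(2-Max-Min) = 144/(510-211-67) = 144/232 = 0.62068… → S = 62.1%
(the 1/255 factors cancel in S and H, so raw channel differences can be used)
Max is B' → H = 60 × ((R-G)/Δ + 4) = 60 × ((67-191)/144 + 4)
  -124/144 + 4 = -0.8611… + 4 = 3.1388…
  H = 60 × 3.1388… = 188.333…° → H = 188.3°
= HSL(188.3°, 62.1%, 54.5%)


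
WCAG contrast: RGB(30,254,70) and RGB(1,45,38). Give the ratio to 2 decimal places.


Linearize each sRGB channel c=v/255: c/12.92 if c ≤ 0.04045 else ((c+0.055)/1.055)^2.4
L = 0.2126×R_lin + 0.7152×G_lin + 0.0722×B_lin
Color 1 (30,254,70):
  R=30: 30/255≈0.1176 > 0.04045 → ((0.1176+0.055)/1.055)^2.4 ≈ 0.01298
  G=254: 254/255≈0.9961 > 0.04045 → ((0.9961+0.055)/1.055)^2.4 ≈ 0.99110
  B=70: 70/255≈0.2745 > 0.04045 → ((0.2745+0.055)/1.055)^2.4 ≈ 0.06125
  L1 = 0.2126×0.01298 + 0.7152×0.99110 + 0.0722×0.06125 ≈ 0.71602
Color 2 (1,45,38):
  R=1: 1/255≈0.0039 ≤ 0.04045 → 0.0039/12.92 ≈ 0.00030
  G=45: 45/255≈0.1765 > 0.04045 → ((0.1765+0.055)/1.055)^2.4 ≈ 0.02624
  B=38: 38/255≈0.1490 > 0.04045 → ((0.1490+0.055)/1.055)^2.4 ≈ 0.01938
  L2 = 0.2126×0.00030 + 0.7152×0.02624 + 0.0722×0.01938 ≈ 0.02023
Lighter = 0.71602, Darker = 0.02023
Ratio = (L_lighter + 0.05) / (L_darker + 0.05)
Ratio = (0.71602 + 0.05) / (0.02023 + 0.05) = 0.76602 / 0.07023 ≈ 10.9070
Ratio ≈ 10.91:1


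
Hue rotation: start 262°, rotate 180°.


New hue = (H + rotation) mod 360
New hue = (262 + 180) mod 360
= 442 mod 360
= 82°


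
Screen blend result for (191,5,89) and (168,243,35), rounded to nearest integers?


Screen: C = 255 - (255-A)×(255-B)/255, rounded to nearest integer
R: 255 - (255-191)×(255-168)/255 = 255 - 5568/255 ≈ 255 - 21.835 = 233.165 → 233
G: 255 - (255-5)×(255-243)/255 = 255 - 3000/255 ≈ 255 - 11.765 = 243.235 → 243
B: 255 - (255-89)×(255-35)/255 = 255 - 36520/255 ≈ 255 - 143.216 = 111.784 → 112
= RGB(233, 243, 112)


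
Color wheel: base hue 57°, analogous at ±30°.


Base hue: 57°
Left analog: (57 - 30) mod 360 = 27°
Right analog: (57 + 30) mod 360 = 87°
Analogous hues = 27° and 87°


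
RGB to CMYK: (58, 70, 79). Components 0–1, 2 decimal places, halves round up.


R'=58/255≈0.2275, G'=70/255≈0.2745, B'=79/255≈0.3098
K = 1 - max(R',G',B') = 1 - 79/255 = 176/255 = 0.69019… → 0.69
(1-R'-K)/(1-K) simplifies to (max-R)/max with max = 79:
C = (79-58)/79 = 21/79 = 0.26582… → 0.27
M = (79-70)/79 = 9/79 = 0.11392… → 0.11
Y = (79-79)/79 = 0/79 = 0 → 0.00
= CMYK(0.27, 0.11, 0.00, 0.69)


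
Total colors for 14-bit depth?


Colors = 2^bits = 2^14
= 16,384 colors


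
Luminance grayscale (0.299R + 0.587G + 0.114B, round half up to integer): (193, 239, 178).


Gray = 0.299×R + 0.587×G + 0.114×B
Gray = 0.299×193 + 0.587×239 + 0.114×178
Gray = 57.707 + 140.293 + 20.292
Gray = 218.292 → round half up → 218
Gray = 218


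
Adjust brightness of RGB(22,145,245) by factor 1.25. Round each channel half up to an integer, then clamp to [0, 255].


Multiply each channel by 1.25, round half up, clamp to [0, 255]
R: 22×1.25 = 27.5 → round → 28
G: 145×1.25 = 181.25 → round → 181
B: 245×1.25 = 306.25 → round → 306 → clamp → 255
= RGB(28, 181, 255)


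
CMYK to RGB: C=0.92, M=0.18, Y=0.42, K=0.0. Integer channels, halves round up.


R = 255 × (1-C) × (1-K) = 255 × 0.08 × 1.00 = 20.4 → 20
G = 255 × (1-M) × (1-K) = 255 × 0.82 × 1.00 = 209.1 → 209
B = 255 × (1-Y) × (1-K) = 255 × 0.58 × 1.00 = 147.9 → 148
= RGB(20, 209, 148)


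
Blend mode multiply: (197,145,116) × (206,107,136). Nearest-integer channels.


Multiply: C = A×B/255, rounded to nearest integer
R: 197×206/255 = 40582/255 ≈ 159.145 → 159
G: 145×107/255 = 15515/255 ≈ 60.843 → 61
B: 116×136/255 = 15776/255 ≈ 61.867 → 62
= RGB(159, 61, 62)


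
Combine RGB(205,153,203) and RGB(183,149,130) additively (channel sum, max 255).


Additive: each channel = min(255, C₁+C₂)
R: 205+183 = 388 → 255
G: 153+149 = 302 → 255
B: 203+130 = 333 → 255
= RGB(255, 255, 255)


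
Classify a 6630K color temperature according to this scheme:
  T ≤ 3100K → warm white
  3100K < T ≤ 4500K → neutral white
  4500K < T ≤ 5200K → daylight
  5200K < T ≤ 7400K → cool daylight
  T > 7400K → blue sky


Temperature: 6630K
5200K < 6630K ≤ 7400K → cool daylight
Classification: cool daylight


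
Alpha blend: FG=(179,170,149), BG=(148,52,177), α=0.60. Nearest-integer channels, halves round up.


C = α×F + (1-α)×B, with 1-α = 0.40
R: 0.60×179 + 0.40×148 = 107.40 + 59.20 = 166.60 → 167
G: 0.60×170 + 0.40×52 = 102.00 + 20.80 = 122.80 → 123
B: 0.60×149 + 0.40×177 = 89.40 + 70.80 = 160.20 → 160
= RGB(167, 123, 160)


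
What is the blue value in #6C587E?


Color: #6C587E
R = 6C = 108
G = 58 = 88
B = 7E = 126
Blue = 126


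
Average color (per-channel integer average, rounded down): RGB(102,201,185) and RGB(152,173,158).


Midpoint: each channel = ⌊(C₁+C₂)/2⌋
R: ⌊(102+152)/2⌋ = 127
G: ⌊(201+173)/2⌋ = 187
B: ⌊(185+158)/2⌋ = 171
= RGB(127, 187, 171)


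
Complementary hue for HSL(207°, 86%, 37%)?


Complement = opposite side of color wheel = hue + 180°
H' = (207 + 180) mod 360 = 27°
S and L unchanged.
= HSL(27°, 86%, 37%)


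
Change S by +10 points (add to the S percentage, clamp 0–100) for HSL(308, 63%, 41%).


Original S = 63%
Adjustment = +10 percentage points
New S = 63 + (10) = 73
Clamp to [0, 100] → 73
= HSL(308°, 73%, 41%)


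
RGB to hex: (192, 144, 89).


R = 192 → C0 (hex)
G = 144 → 90 (hex)
B = 89 → 59 (hex)
Hex = #C09059


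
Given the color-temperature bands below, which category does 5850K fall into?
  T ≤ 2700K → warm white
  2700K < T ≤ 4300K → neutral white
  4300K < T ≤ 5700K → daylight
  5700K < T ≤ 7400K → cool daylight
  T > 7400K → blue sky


Temperature: 5850K
5700K < 5850K ≤ 7400K → cool daylight
Classification: cool daylight


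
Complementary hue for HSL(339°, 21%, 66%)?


Complement = opposite side of color wheel = hue + 180°
H' = (339 + 180) mod 360 = 159°
S and L unchanged.
= HSL(159°, 21%, 66%)


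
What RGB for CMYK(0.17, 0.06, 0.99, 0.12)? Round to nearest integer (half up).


R = 255 × (1-C) × (1-K) = 255 × 0.83 × 0.88 = 186.252 → 186
G = 255 × (1-M) × (1-K) = 255 × 0.94 × 0.88 = 210.936 → 211
B = 255 × (1-Y) × (1-K) = 255 × 0.01 × 0.88 = 2.244 → 2
= RGB(186, 211, 2)


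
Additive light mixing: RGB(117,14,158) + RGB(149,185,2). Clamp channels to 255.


Additive: each channel = min(255, C₁+C₂)
R: 117+149 = 266 → 255
G: 14+185 = 199 → 199
B: 158+2 = 160 → 160
= RGB(255, 199, 160)


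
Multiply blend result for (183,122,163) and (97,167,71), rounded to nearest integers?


Multiply: C = A×B/255, rounded to nearest integer
R: 183×97/255 = 17751/255 ≈ 69.612 → 70
G: 122×167/255 = 20374/255 ≈ 79.898 → 80
B: 163×71/255 = 11573/255 ≈ 45.384 → 45
= RGB(70, 80, 45)


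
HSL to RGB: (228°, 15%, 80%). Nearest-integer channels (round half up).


H=228°, S=0.15, L=0.80
C = (1-|2L-1|)×S = (1-|0.60|)×0.15 = 0.06
H' = H/60 = 228/60 ≈ 3.8000; X = C×(1-|H' mod 2 - 1|) = 0.012
m = L - C/2 = 0.80 - 0.03 = 0.77
Sector ⌊H'⌋ = 3 → (R',G',B') = (0.0, 0.012, 0.06)
RGB = ((R'+m)×255, (G'+m)×255, (B'+m)×255) = (196.35, 199.41, 211.65)
Round half up → RGB(196, 199, 212)


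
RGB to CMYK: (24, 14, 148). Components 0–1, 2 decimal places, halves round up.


R'=24/255≈0.0941, G'=14/255≈0.0549, B'=148/255≈0.5804
K = 1 - max(R',G',B') = 1 - 148/255 = 107/255 = 0.41960… → 0.42
(1-R'-K)/(1-K) simplifies to (max-R)/max with max = 148:
C = (148-24)/148 = 124/148 = 0.83783… → 0.84
M = (148-14)/148 = 134/148 = 0.90540… → 0.91
Y = (148-148)/148 = 0/148 = 0 → 0.00
= CMYK(0.84, 0.91, 0.00, 0.42)


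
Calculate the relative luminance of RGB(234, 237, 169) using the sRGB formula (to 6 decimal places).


Linearize each channel (sRGB transfer function): c = v/255; c_lin = c/12.92 if c ≤ 0.04045, else ((c+0.055)/1.055)^2.4
  R: 234/255 ≈ 0.917647 > 0.04045 → ((0.917647+0.055)/1.055)^2.4 ≈ 0.822786
  G: 237/255 ≈ 0.929412 > 0.04045 → ((0.929412+0.055)/1.055)^2.4 ≈ 0.846873
  B: 169/255 ≈ 0.662745 > 0.04045 → ((0.662745+0.055)/1.055)^2.4 ≈ 0.396755
R_lin = 0.822786, G_lin = 0.846873, B_lin = 0.396755
L = 0.2126×R + 0.7152×G + 0.0722×B
L = 0.2126×0.822786 + 0.7152×0.846873 + 0.0722×0.396755
L ≈ 0.809254


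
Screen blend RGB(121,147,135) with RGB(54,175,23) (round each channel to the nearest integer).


Screen: C = 255 - (255-A)×(255-B)/255, rounded to nearest integer
R: 255 - (255-121)×(255-54)/255 = 255 - 26934/255 ≈ 255 - 105.624 = 149.376 → 149
G: 255 - (255-147)×(255-175)/255 = 255 - 8640/255 ≈ 255 - 33.882 = 221.118 → 221
B: 255 - (255-135)×(255-23)/255 = 255 - 27840/255 ≈ 255 - 109.176 = 145.824 → 146
= RGB(149, 221, 146)


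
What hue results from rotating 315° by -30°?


New hue = (H + rotation) mod 360
New hue = (315 -30) mod 360
= 285 mod 360
= 285°


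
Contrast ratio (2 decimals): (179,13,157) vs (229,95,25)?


Linearize each sRGB channel c=v/255: c/12.92 if c ≤ 0.04045 else ((c+0.055)/1.055)^2.4
L = 0.2126×R_lin + 0.7152×G_lin + 0.0722×B_lin
Color 1 (179,13,157):
  R=179: 179/255≈0.7020 > 0.04045 → ((0.7020+0.055)/1.055)^2.4 ≈ 0.45079
  G=13: 13/255≈0.0510 > 0.04045 → ((0.0510+0.055)/1.055)^2.4 ≈ 0.00402
  B=157: 157/255≈0.6157 > 0.04045 → ((0.6157+0.055)/1.055)^2.4 ≈ 0.33716
  L1 = 0.2126×0.45079 + 0.7152×0.00402 + 0.0722×0.33716 ≈ 0.12306
Color 2 (229,95,25):
  R=229: 229/255≈0.8980 > 0.04045 → ((0.8980+0.055)/1.055)^2.4 ≈ 0.78354
  G=95: 95/255≈0.3725 > 0.04045 → ((0.3725+0.055)/1.055)^2.4 ≈ 0.11444
  B=25: 25/255≈0.0980 > 0.04045 → ((0.0980+0.055)/1.055)^2.4 ≈ 0.00972
  L2 = 0.2126×0.78354 + 0.7152×0.11444 + 0.0722×0.00972 ≈ 0.24913
Lighter = 0.24913, Darker = 0.12306
Ratio = (L_lighter + 0.05) / (L_darker + 0.05)
Ratio = (0.24913 + 0.05) / (0.12306 + 0.05) = 0.29913 / 0.17306 ≈ 1.7285
Ratio ≈ 1.73:1


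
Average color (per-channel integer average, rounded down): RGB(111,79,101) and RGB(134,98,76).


Midpoint: each channel = ⌊(C₁+C₂)/2⌋
R: ⌊(111+134)/2⌋ = 122
G: ⌊(79+98)/2⌋ = 88
B: ⌊(101+76)/2⌋ = 88
= RGB(122, 88, 88)


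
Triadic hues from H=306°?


Triadic: equally spaced at 120° intervals
H1 = 306°
H2 = (306 + 120) mod 360 = 66°
H3 = (306 + 240) mod 360 = 186°
Triadic = 306°, 66°, 186°


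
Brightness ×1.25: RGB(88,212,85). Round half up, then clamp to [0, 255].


Multiply each channel by 1.25, round half up, clamp to [0, 255]
R: 88×1.25 = 110
G: 212×1.25 = 265 → clamp → 255
B: 85×1.25 = 106.25 → round → 106
= RGB(110, 255, 106)


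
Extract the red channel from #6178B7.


Color: #6178B7
R = 61 = 97
G = 78 = 120
B = B7 = 183
Red = 97


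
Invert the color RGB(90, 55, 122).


Invert: (255-R, 255-G, 255-B)
R: 255-90 = 165
G: 255-55 = 200
B: 255-122 = 133
= RGB(165, 200, 133)


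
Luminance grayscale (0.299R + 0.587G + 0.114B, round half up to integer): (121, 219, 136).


Gray = 0.299×R + 0.587×G + 0.114×B
Gray = 0.299×121 + 0.587×219 + 0.114×136
Gray = 36.179 + 128.553 + 15.504
Gray = 180.236 → round half up → 180
Gray = 180


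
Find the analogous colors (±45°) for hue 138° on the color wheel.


Base hue: 138°
Left analog: (138 - 45) mod 360 = 93°
Right analog: (138 + 45) mod 360 = 183°
Analogous hues = 93° and 183°


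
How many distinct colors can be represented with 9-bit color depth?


Colors = 2^bits = 2^9
= 512 colors


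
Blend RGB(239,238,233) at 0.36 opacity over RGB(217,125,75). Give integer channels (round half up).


C = α×F + (1-α)×B, with 1-α = 0.64
R: 0.36×239 + 0.64×217 = 86.04 + 138.88 = 224.92 → 225
G: 0.36×238 + 0.64×125 = 85.68 + 80.00 = 165.68 → 166
B: 0.36×233 + 0.64×75 = 83.88 + 48.00 = 131.88 → 132
= RGB(225, 166, 132)


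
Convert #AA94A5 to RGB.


AA → 170 (R)
94 → 148 (G)
A5 → 165 (B)
= RGB(170, 148, 165)


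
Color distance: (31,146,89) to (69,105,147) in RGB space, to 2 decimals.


d = √[(R₁-R₂)² + (G₁-G₂)² + (B₁-B₂)²]
d = √[(31-69)² + (146-105)² + (89-147)²]
d = √[1444 + 1681 + 3364]
d = √6489
d ≈ 80.55


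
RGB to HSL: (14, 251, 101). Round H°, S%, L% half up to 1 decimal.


Normalize: R'=14/255≈0.0549, G'=251/255≈0.9843, B'=101/255≈0.3961
Max=251/255, Min=14/255, Δ=Max-Min=237/255
L = (Max+Min)/2 = (251+14)/510 = 265/510 = 0.51960… → L = 52.0%
L > 0.5 → S = Δ/(2-Max-Min) = 237/(510-251-14) = 237/245 = 0.96734… → S = 96.7%
(the 1/255 factors cancel in S and H, so raw channel differences can be used)
Max is G' → H = 60 × ((B-R)/Δ + 2) = 60 × ((101-14)/237 + 2)
  87/237 + 2 = 0.3670… + 2 = 2.3670…
  H = 60 × 2.3670… = 142.025…° → H = 142.0°
= HSL(142.0°, 96.7%, 52.0%)


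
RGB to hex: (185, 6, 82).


R = 185 → B9 (hex)
G = 6 → 06 (hex)
B = 82 → 52 (hex)
Hex = #B90652


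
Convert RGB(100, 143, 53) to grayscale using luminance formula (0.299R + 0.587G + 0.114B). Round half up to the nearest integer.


Gray = 0.299×R + 0.587×G + 0.114×B
Gray = 0.299×100 + 0.587×143 + 0.114×53
Gray = 29.900 + 83.941 + 6.042
Gray = 119.883 → round half up → 120
Gray = 120


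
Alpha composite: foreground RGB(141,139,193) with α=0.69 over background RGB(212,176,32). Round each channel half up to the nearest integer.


C = α×F + (1-α)×B, with 1-α = 0.31
R: 0.69×141 + 0.31×212 = 97.29 + 65.72 = 163.01 → 163
G: 0.69×139 + 0.31×176 = 95.91 + 54.56 = 150.47 → 150
B: 0.69×193 + 0.31×32 = 133.17 + 9.92 = 143.09 → 143
= RGB(163, 150, 143)


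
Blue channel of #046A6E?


Color: #046A6E
R = 04 = 4
G = 6A = 106
B = 6E = 110
Blue = 110


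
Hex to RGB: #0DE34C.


0D → 13 (R)
E3 → 227 (G)
4C → 76 (B)
= RGB(13, 227, 76)


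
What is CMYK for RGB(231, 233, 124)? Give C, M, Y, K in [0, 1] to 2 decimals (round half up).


R'=231/255≈0.9059, G'=233/255≈0.9137, B'=124/255≈0.4863
K = 1 - max(R',G',B') = 1 - 233/255 = 22/255 = 0.08627… → 0.09
(1-R'-K)/(1-K) simplifies to (max-R)/max with max = 233:
C = (233-231)/233 = 2/233 = 0.00858… → 0.01
M = (233-233)/233 = 0/233 = 0 → 0.00
Y = (233-124)/233 = 109/233 = 0.46781… → 0.47
= CMYK(0.01, 0.00, 0.47, 0.09)


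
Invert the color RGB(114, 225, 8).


Invert: (255-R, 255-G, 255-B)
R: 255-114 = 141
G: 255-225 = 30
B: 255-8 = 247
= RGB(141, 30, 247)


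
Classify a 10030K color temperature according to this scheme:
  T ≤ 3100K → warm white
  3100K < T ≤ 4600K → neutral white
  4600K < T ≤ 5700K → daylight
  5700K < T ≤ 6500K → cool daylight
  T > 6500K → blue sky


Temperature: 10030K
10030K > 6500K → blue sky
Classification: blue sky


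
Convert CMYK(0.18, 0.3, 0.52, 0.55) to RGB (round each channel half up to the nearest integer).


R = 255 × (1-C) × (1-K) = 255 × 0.82 × 0.45 = 94.095 → 94
G = 255 × (1-M) × (1-K) = 255 × 0.70 × 0.45 = 80.325 → 80
B = 255 × (1-Y) × (1-K) = 255 × 0.48 × 0.45 = 55.08 → 55
= RGB(94, 80, 55)


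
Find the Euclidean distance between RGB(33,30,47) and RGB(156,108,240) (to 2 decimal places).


d = √[(R₁-R₂)² + (G₁-G₂)² + (B₁-B₂)²]
d = √[(33-156)² + (30-108)² + (47-240)²]
d = √[15129 + 6084 + 37249]
d = √58462
d ≈ 241.79


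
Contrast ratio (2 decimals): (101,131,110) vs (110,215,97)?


Linearize each sRGB channel c=v/255: c/12.92 if c ≤ 0.04045 else ((c+0.055)/1.055)^2.4
L = 0.2126×R_lin + 0.7152×G_lin + 0.0722×B_lin
Color 1 (101,131,110):
  R=101: 101/255≈0.3961 > 0.04045 → ((0.3961+0.055)/1.055)^2.4 ≈ 0.13014
  G=131: 131/255≈0.5137 > 0.04045 → ((0.5137+0.055)/1.055)^2.4 ≈ 0.22697
  B=110: 110/255≈0.4314 > 0.04045 → ((0.4314+0.055)/1.055)^2.4 ≈ 0.15593
  L1 = 0.2126×0.13014 + 0.7152×0.22697 + 0.0722×0.15593 ≈ 0.20125
Color 2 (110,215,97):
  R=110: 110/255≈0.4314 > 0.04045 → ((0.4314+0.055)/1.055)^2.4 ≈ 0.15593
  G=215: 215/255≈0.8431 > 0.04045 → ((0.8431+0.055)/1.055)^2.4 ≈ 0.67954
  B=97: 97/255≈0.3804 > 0.04045 → ((0.3804+0.055)/1.055)^2.4 ≈ 0.11954
  L2 = 0.2126×0.15593 + 0.7152×0.67954 + 0.0722×0.11954 ≈ 0.52779
Lighter = 0.52779, Darker = 0.20125
Ratio = (L_lighter + 0.05) / (L_darker + 0.05)
Ratio = (0.52779 + 0.05) / (0.20125 + 0.05) = 0.57779 / 0.25125 ≈ 2.2997
Ratio ≈ 2.30:1


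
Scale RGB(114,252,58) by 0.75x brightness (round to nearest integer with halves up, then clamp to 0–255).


Multiply each channel by 0.75, round half up, clamp to [0, 255]
R: 114×0.75 = 85.5 → round → 86
G: 252×0.75 = 189
B: 58×0.75 = 43.5 → round → 44
= RGB(86, 189, 44)


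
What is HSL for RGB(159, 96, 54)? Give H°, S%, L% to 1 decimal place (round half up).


Normalize: R'=159/255≈0.6235, G'=96/255≈0.3765, B'=54/255≈0.2118
Max=159/255, Min=54/255, Δ=Max-Min=105/255
L = (Max+Min)/2 = (159+54)/510 = 213/510 = 0.41764… → L = 41.8%
L ≤ 0.5 → S = Δ/(Max+Min) = 105/(159+54) = 105/213 = 0.49295… → S = 49.3%
(the 1/255 factors cancel in S and H, so raw channel differences can be used)
Max is R' → H = 60 × (((G-B)/Δ) mod 6) = 60 × (((96-54)/105) mod 6)
  42/105 = 0.4
  H = 60 × 0.4 = 24° → H = 24.0°
= HSL(24.0°, 49.3%, 41.8%)


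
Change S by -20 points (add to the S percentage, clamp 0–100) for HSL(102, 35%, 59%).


Original S = 35%
Adjustment = -20 percentage points
New S = 35 + (-20) = 15
Clamp to [0, 100] → 15
= HSL(102°, 15%, 59%)


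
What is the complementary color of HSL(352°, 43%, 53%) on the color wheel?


Complement = opposite side of color wheel = hue + 180°
H' = (352 + 180) mod 360 = 172°
S and L unchanged.
= HSL(172°, 43%, 53%)


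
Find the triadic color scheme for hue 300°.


Triadic: equally spaced at 120° intervals
H1 = 300°
H2 = (300 + 120) mod 360 = 60°
H3 = (300 + 240) mod 360 = 180°
Triadic = 300°, 60°, 180°


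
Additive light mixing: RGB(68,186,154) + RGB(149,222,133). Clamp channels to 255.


Additive: each channel = min(255, C₁+C₂)
R: 68+149 = 217 → 217
G: 186+222 = 408 → 255
B: 154+133 = 287 → 255
= RGB(217, 255, 255)


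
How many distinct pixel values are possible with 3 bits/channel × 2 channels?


Total bits = 3 bits/channel × 2 channels = 6 bits
Distinct pixel values = 2^6
= 64 pixel values


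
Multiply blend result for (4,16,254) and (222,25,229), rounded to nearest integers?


Multiply: C = A×B/255, rounded to nearest integer
R: 4×222/255 = 888/255 ≈ 3.482 → 3
G: 16×25/255 = 400/255 ≈ 1.569 → 2
B: 254×229/255 = 58166/255 ≈ 228.102 → 228
= RGB(3, 2, 228)


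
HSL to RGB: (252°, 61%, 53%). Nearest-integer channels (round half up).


H=252°, S=0.61, L=0.53
C = (1-|2L-1|)×S = (1-|0.06|)×0.61 = 0.5734
H' = H/60 = 252/60 ≈ 4.2000; X = C×(1-|H' mod 2 - 1|) = 0.11468
m = L - C/2 = 0.53 - 0.2867 = 0.2433
Sector ⌊H'⌋ = 4 → (R',G',B') = (0.11468, 0.0, 0.5734)
RGB = ((R'+m)×255, (G'+m)×255, (B'+m)×255) = (91.2849, 62.0415, 208.2585)
Round half up → RGB(91, 62, 208)


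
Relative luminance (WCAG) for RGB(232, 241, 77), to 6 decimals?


Linearize each channel (sRGB transfer function): c = v/255; c_lin = c/12.92 if c ≤ 0.04045, else ((c+0.055)/1.055)^2.4
  R: 232/255 ≈ 0.909804 > 0.04045 → ((0.909804+0.055)/1.055)^2.4 ≈ 0.806952
  G: 241/255 ≈ 0.945098 > 0.04045 → ((0.945098+0.055)/1.055)^2.4 ≈ 0.879622
  B: 77/255 ≈ 0.301961 > 0.04045 → ((0.301961+0.055)/1.055)^2.4 ≈ 0.074214
R_lin = 0.806952, G_lin = 0.879622, B_lin = 0.074214
L = 0.2126×R + 0.7152×G + 0.0722×B
L = 0.2126×0.806952 + 0.7152×0.879622 + 0.0722×0.074214
L ≈ 0.806022


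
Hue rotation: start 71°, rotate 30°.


New hue = (H + rotation) mod 360
New hue = (71 + 30) mod 360
= 101 mod 360
= 101°


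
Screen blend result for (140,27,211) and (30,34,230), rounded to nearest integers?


Screen: C = 255 - (255-A)×(255-B)/255, rounded to nearest integer
R: 255 - (255-140)×(255-30)/255 = 255 - 25875/255 ≈ 255 - 101.471 = 153.529 → 154
G: 255 - (255-27)×(255-34)/255 = 255 - 50388/255 ≈ 255 - 197.600 = 57.400 → 57
B: 255 - (255-211)×(255-230)/255 = 255 - 1100/255 ≈ 255 - 4.314 = 250.686 → 251
= RGB(154, 57, 251)


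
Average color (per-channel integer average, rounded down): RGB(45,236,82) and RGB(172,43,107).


Midpoint: each channel = ⌊(C₁+C₂)/2⌋
R: ⌊(45+172)/2⌋ = 108
G: ⌊(236+43)/2⌋ = 139
B: ⌊(82+107)/2⌋ = 94
= RGB(108, 139, 94)


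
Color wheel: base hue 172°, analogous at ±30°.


Base hue: 172°
Left analog: (172 - 30) mod 360 = 142°
Right analog: (172 + 30) mod 360 = 202°
Analogous hues = 142° and 202°


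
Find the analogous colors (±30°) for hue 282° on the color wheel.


Base hue: 282°
Left analog: (282 - 30) mod 360 = 252°
Right analog: (282 + 30) mod 360 = 312°
Analogous hues = 252° and 312°


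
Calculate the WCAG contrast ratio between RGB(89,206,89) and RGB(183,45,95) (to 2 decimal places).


Linearize each sRGB channel c=v/255: c/12.92 if c ≤ 0.04045 else ((c+0.055)/1.055)^2.4
L = 0.2126×R_lin + 0.7152×G_lin + 0.0722×B_lin
Color 1 (89,206,89):
  R=89: 89/255≈0.3490 > 0.04045 → ((0.3490+0.055)/1.055)^2.4 ≈ 0.09990
  G=206: 206/255≈0.8078 > 0.04045 → ((0.8078+0.055)/1.055)^2.4 ≈ 0.61721
  B=89: 89/255≈0.3490 > 0.04045 → ((0.3490+0.055)/1.055)^2.4 ≈ 0.09990
  L1 = 0.2126×0.09990 + 0.7152×0.61721 + 0.0722×0.09990 ≈ 0.46988
Color 2 (183,45,95):
  R=183: 183/255≈0.7176 > 0.04045 → ((0.7176+0.055)/1.055)^2.4 ≈ 0.47353
  G=45: 45/255≈0.1765 > 0.04045 → ((0.1765+0.055)/1.055)^2.4 ≈ 0.02624
  B=95: 95/255≈0.3725 > 0.04045 → ((0.3725+0.055)/1.055)^2.4 ≈ 0.11444
  L2 = 0.2126×0.47353 + 0.7152×0.02624 + 0.0722×0.11444 ≈ 0.12770
Lighter = 0.46988, Darker = 0.12770
Ratio = (L_lighter + 0.05) / (L_darker + 0.05)
Ratio = (0.46988 + 0.05) / (0.12770 + 0.05) = 0.51988 / 0.17770 ≈ 2.9255
Ratio ≈ 2.93:1


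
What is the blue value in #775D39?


Color: #775D39
R = 77 = 119
G = 5D = 93
B = 39 = 57
Blue = 57


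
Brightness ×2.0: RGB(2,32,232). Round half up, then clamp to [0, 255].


Multiply each channel by 2.0, round half up, clamp to [0, 255]
R: 2×2.0 = 4
G: 32×2.0 = 64
B: 232×2.0 = 464 → clamp → 255
= RGB(4, 64, 255)


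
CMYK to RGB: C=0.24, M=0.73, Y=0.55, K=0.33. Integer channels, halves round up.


R = 255 × (1-C) × (1-K) = 255 × 0.76 × 0.67 = 129.846 → 130
G = 255 × (1-M) × (1-K) = 255 × 0.27 × 0.67 = 46.1295 → 46
B = 255 × (1-Y) × (1-K) = 255 × 0.45 × 0.67 = 76.8825 → 77
= RGB(130, 46, 77)


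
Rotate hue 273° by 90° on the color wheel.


New hue = (H + rotation) mod 360
New hue = (273 + 90) mod 360
= 363 mod 360
= 3°


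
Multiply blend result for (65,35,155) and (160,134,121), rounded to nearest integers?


Multiply: C = A×B/255, rounded to nearest integer
R: 65×160/255 = 10400/255 ≈ 40.784 → 41
G: 35×134/255 = 4690/255 ≈ 18.392 → 18
B: 155×121/255 = 18755/255 ≈ 73.549 → 74
= RGB(41, 18, 74)


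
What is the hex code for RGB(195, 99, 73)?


R = 195 → C3 (hex)
G = 99 → 63 (hex)
B = 73 → 49 (hex)
Hex = #C36349


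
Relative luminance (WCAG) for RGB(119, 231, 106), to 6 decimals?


Linearize each channel (sRGB transfer function): c = v/255; c_lin = c/12.92 if c ≤ 0.04045, else ((c+0.055)/1.055)^2.4
  R: 119/255 ≈ 0.466667 > 0.04045 → ((0.466667+0.055)/1.055)^2.4 ≈ 0.184475
  G: 231/255 ≈ 0.905882 > 0.04045 → ((0.905882+0.055)/1.055)^2.4 ≈ 0.799103
  B: 106/255 ≈ 0.415686 > 0.04045 → ((0.415686+0.055)/1.055)^2.4 ≈ 0.144128
R_lin = 0.184475, G_lin = 0.799103, B_lin = 0.144128
L = 0.2126×R + 0.7152×G + 0.0722×B
L = 0.2126×0.184475 + 0.7152×0.799103 + 0.0722×0.144128
L ≈ 0.621144


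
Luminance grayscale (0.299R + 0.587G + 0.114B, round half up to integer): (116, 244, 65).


Gray = 0.299×R + 0.587×G + 0.114×B
Gray = 0.299×116 + 0.587×244 + 0.114×65
Gray = 34.684 + 143.228 + 7.410
Gray = 185.322 → round half up → 185
Gray = 185


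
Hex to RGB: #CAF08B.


CA → 202 (R)
F0 → 240 (G)
8B → 139 (B)
= RGB(202, 240, 139)


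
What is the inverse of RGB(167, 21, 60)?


Invert: (255-R, 255-G, 255-B)
R: 255-167 = 88
G: 255-21 = 234
B: 255-60 = 195
= RGB(88, 234, 195)


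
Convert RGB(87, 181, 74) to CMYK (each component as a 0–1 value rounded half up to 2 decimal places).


R'=87/255≈0.3412, G'=181/255≈0.7098, B'=74/255≈0.2902
K = 1 - max(R',G',B') = 1 - 181/255 = 74/255 = 0.29019… → 0.29
(1-R'-K)/(1-K) simplifies to (max-R)/max with max = 181:
C = (181-87)/181 = 94/181 = 0.51933… → 0.52
M = (181-181)/181 = 0/181 = 0 → 0.00
Y = (181-74)/181 = 107/181 = 0.59116… → 0.59
= CMYK(0.52, 0.00, 0.59, 0.29)


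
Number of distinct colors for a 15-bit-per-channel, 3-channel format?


Total bits = 15 bits/channel × 3 channels = 45 bits
Distinct colors = 2^45
= 35,184,372,088,832 colors


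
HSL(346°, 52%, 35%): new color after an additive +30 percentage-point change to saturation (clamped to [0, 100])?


Original S = 52%
Adjustment = +30 percentage points
New S = 52 + (30) = 82
Clamp to [0, 100] → 82
= HSL(346°, 82%, 35%)


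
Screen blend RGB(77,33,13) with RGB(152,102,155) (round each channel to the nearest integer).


Screen: C = 255 - (255-A)×(255-B)/255, rounded to nearest integer
R: 255 - (255-77)×(255-152)/255 = 255 - 18334/255 ≈ 255 - 71.898 = 183.102 → 183
G: 255 - (255-33)×(255-102)/255 = 255 - 33966/255 ≈ 255 - 133.200 = 121.800 → 122
B: 255 - (255-13)×(255-155)/255 = 255 - 24200/255 ≈ 255 - 94.902 = 160.098 → 160
= RGB(183, 122, 160)


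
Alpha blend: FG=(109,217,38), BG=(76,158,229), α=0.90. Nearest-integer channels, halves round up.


C = α×F + (1-α)×B, with 1-α = 0.10
R: 0.90×109 + 0.10×76 = 98.10 + 7.60 = 105.70 → 106
G: 0.90×217 + 0.10×158 = 195.30 + 15.80 = 211.10 → 211
B: 0.90×38 + 0.10×229 = 34.20 + 22.90 = 57.10 → 57
= RGB(106, 211, 57)


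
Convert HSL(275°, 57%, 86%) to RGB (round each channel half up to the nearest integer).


H=275°, S=0.57, L=0.86
C = (1-|2L-1|)×S = (1-|0.72|)×0.57 = 0.1596
H' = H/60 = 275/60 ≈ 4.5833; X = C×(1-|H' mod 2 - 1|) = 0.0931
m = L - C/2 = 0.86 - 0.0798 = 0.7802
Sector ⌊H'⌋ = 4 → (R',G',B') = (0.0931, 0.0, 0.1596)
RGB = ((R'+m)×255, (G'+m)×255, (B'+m)×255) = (222.6915, 198.951, 239.649)
Round half up → RGB(223, 199, 240)


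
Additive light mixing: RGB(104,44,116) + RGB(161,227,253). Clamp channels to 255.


Additive: each channel = min(255, C₁+C₂)
R: 104+161 = 265 → 255
G: 44+227 = 271 → 255
B: 116+253 = 369 → 255
= RGB(255, 255, 255)


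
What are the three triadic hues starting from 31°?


Triadic: equally spaced at 120° intervals
H1 = 31°
H2 = (31 + 120) mod 360 = 151°
H3 = (31 + 240) mod 360 = 271°
Triadic = 31°, 151°, 271°


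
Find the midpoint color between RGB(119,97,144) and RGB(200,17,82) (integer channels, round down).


Midpoint: each channel = ⌊(C₁+C₂)/2⌋
R: ⌊(119+200)/2⌋ = 159
G: ⌊(97+17)/2⌋ = 57
B: ⌊(144+82)/2⌋ = 113
= RGB(159, 57, 113)


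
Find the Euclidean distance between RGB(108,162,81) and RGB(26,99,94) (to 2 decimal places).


d = √[(R₁-R₂)² + (G₁-G₂)² + (B₁-B₂)²]
d = √[(108-26)² + (162-99)² + (81-94)²]
d = √[6724 + 3969 + 169]
d = √10862
d ≈ 104.22


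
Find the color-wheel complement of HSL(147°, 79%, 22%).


Complement = opposite side of color wheel = hue + 180°
H' = (147 + 180) mod 360 = 327°
S and L unchanged.
= HSL(327°, 79%, 22%)


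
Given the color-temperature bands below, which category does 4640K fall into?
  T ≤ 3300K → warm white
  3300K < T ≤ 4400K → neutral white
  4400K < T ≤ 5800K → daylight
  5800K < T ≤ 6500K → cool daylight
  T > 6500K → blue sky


Temperature: 4640K
4400K < 4640K ≤ 5800K → daylight
Classification: daylight


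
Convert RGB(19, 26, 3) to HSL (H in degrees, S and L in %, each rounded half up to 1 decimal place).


Normalize: R'=19/255≈0.0745, G'=26/255≈0.1020, B'=3/255≈0.0118
Max=26/255, Min=3/255, Δ=Max-Min=23/255
L = (Max+Min)/2 = (26+3)/510 = 29/510 = 0.05686… → L = 5.7%
L ≤ 0.5 → S = Δ/(Max+Min) = 23/(26+3) = 23/29 = 0.79310… → S = 79.3%
(the 1/255 factors cancel in S and H, so raw channel differences can be used)
Max is G' → H = 60 × ((B-R)/Δ + 2) = 60 × ((3-19)/23 + 2)
  -16/23 + 2 = -0.6956… + 2 = 1.3043…
  H = 60 × 1.3043… = 78.260…° → H = 78.3°
= HSL(78.3°, 79.3%, 5.7%)


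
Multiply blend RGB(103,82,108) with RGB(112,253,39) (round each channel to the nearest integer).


Multiply: C = A×B/255, rounded to nearest integer
R: 103×112/255 = 11536/255 ≈ 45.239 → 45
G: 82×253/255 = 20746/255 ≈ 81.357 → 81
B: 108×39/255 = 4212/255 ≈ 16.518 → 17
= RGB(45, 81, 17)


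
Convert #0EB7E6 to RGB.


0E → 14 (R)
B7 → 183 (G)
E6 → 230 (B)
= RGB(14, 183, 230)


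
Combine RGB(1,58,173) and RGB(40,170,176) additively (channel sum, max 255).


Additive: each channel = min(255, C₁+C₂)
R: 1+40 = 41 → 41
G: 58+170 = 228 → 228
B: 173+176 = 349 → 255
= RGB(41, 228, 255)


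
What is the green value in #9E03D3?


Color: #9E03D3
R = 9E = 158
G = 03 = 3
B = D3 = 211
Green = 3


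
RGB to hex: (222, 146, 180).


R = 222 → DE (hex)
G = 146 → 92 (hex)
B = 180 → B4 (hex)
Hex = #DE92B4


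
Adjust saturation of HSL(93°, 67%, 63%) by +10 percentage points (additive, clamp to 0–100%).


Original S = 67%
Adjustment = +10 percentage points
New S = 67 + (10) = 77
Clamp to [0, 100] → 77
= HSL(93°, 77%, 63%)


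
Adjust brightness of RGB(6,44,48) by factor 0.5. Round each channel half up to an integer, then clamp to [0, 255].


Multiply each channel by 0.5, round half up, clamp to [0, 255]
R: 6×0.5 = 3
G: 44×0.5 = 22
B: 48×0.5 = 24
= RGB(3, 22, 24)


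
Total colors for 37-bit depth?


Colors = 2^bits = 2^37
= 137,438,953,472 colors


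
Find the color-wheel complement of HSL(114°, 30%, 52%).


Complement = opposite side of color wheel = hue + 180°
H' = (114 + 180) mod 360 = 294°
S and L unchanged.
= HSL(294°, 30%, 52%)


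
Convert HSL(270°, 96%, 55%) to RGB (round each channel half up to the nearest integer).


H=270°, S=0.96, L=0.55
C = (1-|2L-1|)×S = (1-|0.10|)×0.96 = 0.864
H' = H/60 = 270/60 ≈ 4.5000; X = C×(1-|H' mod 2 - 1|) = 0.432
m = L - C/2 = 0.55 - 0.432 = 0.118
Sector ⌊H'⌋ = 4 → (R',G',B') = (0.432, 0.0, 0.864)
RGB = ((R'+m)×255, (G'+m)×255, (B'+m)×255) = (140.25, 30.09, 250.41)
Round half up → RGB(140, 30, 250)


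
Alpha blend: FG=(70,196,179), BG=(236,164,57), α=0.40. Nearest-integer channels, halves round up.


C = α×F + (1-α)×B, with 1-α = 0.60
R: 0.40×70 + 0.60×236 = 28.00 + 141.60 = 169.60 → 170
G: 0.40×196 + 0.60×164 = 78.40 + 98.40 = 176.80 → 177
B: 0.40×179 + 0.60×57 = 71.60 + 34.20 = 105.80 → 106
= RGB(170, 177, 106)


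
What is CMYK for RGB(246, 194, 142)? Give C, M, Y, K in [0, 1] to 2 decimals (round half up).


R'=246/255≈0.9647, G'=194/255≈0.7608, B'=142/255≈0.5569
K = 1 - max(R',G',B') = 1 - 246/255 = 9/255 = 0.03529… → 0.04
(1-R'-K)/(1-K) simplifies to (max-R)/max with max = 246:
C = (246-246)/246 = 0/246 = 0 → 0.00
M = (246-194)/246 = 52/246 = 0.21138… → 0.21
Y = (246-142)/246 = 104/246 = 0.42276… → 0.42
= CMYK(0.00, 0.21, 0.42, 0.04)


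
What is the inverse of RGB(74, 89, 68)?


Invert: (255-R, 255-G, 255-B)
R: 255-74 = 181
G: 255-89 = 166
B: 255-68 = 187
= RGB(181, 166, 187)


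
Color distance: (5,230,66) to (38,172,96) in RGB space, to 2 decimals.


d = √[(R₁-R₂)² + (G₁-G₂)² + (B₁-B₂)²]
d = √[(5-38)² + (230-172)² + (66-96)²]
d = √[1089 + 3364 + 900]
d = √5353
d ≈ 73.16


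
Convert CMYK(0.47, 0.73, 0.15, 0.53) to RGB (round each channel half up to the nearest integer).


R = 255 × (1-C) × (1-K) = 255 × 0.53 × 0.47 = 63.5205 → 64
G = 255 × (1-M) × (1-K) = 255 × 0.27 × 0.47 = 32.3595 → 32
B = 255 × (1-Y) × (1-K) = 255 × 0.85 × 0.47 = 101.8725 → 102
= RGB(64, 32, 102)
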